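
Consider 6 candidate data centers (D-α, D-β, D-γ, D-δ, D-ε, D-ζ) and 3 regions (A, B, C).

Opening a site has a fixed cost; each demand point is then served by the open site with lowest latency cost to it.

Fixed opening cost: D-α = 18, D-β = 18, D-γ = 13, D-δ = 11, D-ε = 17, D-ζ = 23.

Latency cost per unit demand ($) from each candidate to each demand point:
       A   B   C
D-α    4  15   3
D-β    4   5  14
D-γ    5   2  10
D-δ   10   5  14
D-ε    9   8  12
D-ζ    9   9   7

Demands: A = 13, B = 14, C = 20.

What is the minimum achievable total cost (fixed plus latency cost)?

171

Open {D-α, D-γ}: assign each demand point to its cheapest open site.
  A→D-α 13×4=52, B→D-γ 14×2=28, C→D-α 20×3=60
  latency cost 140, fixed 31 → total 171.
Compare {D-α, D-γ, D-δ}: latency cost 140 + fixed 42 = 182.
Compare {D-α, D-γ, D-ε}: latency cost 140 + fixed 48 = 188.
Compare {D-α, D-β, D-γ}: latency cost 140 + fixed 49 = 189.
All other subsets cost ≥ 182. Minimum total cost: 171.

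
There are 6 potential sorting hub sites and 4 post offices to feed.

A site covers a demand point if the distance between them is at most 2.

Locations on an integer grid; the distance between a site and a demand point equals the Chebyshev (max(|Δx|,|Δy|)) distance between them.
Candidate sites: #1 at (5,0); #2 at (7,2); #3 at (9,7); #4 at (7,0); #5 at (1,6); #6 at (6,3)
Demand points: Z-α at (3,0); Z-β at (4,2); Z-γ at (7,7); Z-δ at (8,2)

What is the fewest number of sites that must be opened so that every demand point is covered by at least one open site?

Coverage sets (demand points within 2 of each site):
  #1: {Z-α, Z-β}
  #2: {Z-δ}
  #3: {Z-γ}
  #4: {Z-δ}
  #5: {}
  #6: {Z-β, Z-δ}
No 2 sites suffice: every size-2 union leaves at least one demand point uncovered.
But {#1, #2, #3} covers everything, so the minimum is 3.

3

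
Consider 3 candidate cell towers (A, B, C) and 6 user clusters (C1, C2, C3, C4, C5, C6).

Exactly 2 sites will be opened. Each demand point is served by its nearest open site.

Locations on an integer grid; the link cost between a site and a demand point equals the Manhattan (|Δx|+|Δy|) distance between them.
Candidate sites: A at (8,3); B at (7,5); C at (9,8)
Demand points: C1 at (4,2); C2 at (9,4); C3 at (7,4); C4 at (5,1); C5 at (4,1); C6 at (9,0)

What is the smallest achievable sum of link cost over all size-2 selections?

23

Open {A, B}.
  C1→A 5, C2→A 2, C3→B 1, C4→A 5, C5→A 6, C6→A 4  ⇒ total 23.
Compare {A, C}: total 24.
Compare {B, C}: total 30.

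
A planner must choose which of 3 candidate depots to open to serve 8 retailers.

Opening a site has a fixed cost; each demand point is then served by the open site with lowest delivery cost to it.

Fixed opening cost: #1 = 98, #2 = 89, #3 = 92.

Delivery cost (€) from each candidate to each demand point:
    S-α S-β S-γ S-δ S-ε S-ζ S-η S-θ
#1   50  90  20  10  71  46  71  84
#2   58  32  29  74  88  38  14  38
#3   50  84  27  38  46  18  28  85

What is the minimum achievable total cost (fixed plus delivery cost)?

Open {#2, #3}: assign each demand point to its cheapest open site.
  S-α→#3 50, S-β→#2 32, S-γ→#3 27, S-δ→#3 38, S-ε→#3 46, S-ζ→#3 18, S-η→#2 14, S-θ→#2 38
  delivery cost 263, fixed 181 → total 444.
Compare {#2}: delivery cost 371 + fixed 89 = 460.
Compare {#1, #2}: delivery cost 273 + fixed 187 = 460.
Compare {#3}: delivery cost 376 + fixed 92 = 468.
All other subsets cost ≥ 460. Minimum total cost: 444.

444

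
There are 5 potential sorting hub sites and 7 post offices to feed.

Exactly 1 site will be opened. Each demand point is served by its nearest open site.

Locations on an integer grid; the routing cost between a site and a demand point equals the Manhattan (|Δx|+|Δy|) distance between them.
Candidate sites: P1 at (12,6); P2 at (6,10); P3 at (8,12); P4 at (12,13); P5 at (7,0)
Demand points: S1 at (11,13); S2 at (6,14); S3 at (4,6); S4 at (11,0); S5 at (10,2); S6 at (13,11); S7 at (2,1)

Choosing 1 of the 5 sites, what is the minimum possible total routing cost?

Open {P1}.
  S1→P1 8, S2→P1 14, S3→P1 8, S4→P1 7, S5→P1 6, S6→P1 6, S7→P1 15  ⇒ total 64.
Compare {P2}: total 66.
Compare {P3}: total 68.
No size-1 selection does better; minimum is 64.

64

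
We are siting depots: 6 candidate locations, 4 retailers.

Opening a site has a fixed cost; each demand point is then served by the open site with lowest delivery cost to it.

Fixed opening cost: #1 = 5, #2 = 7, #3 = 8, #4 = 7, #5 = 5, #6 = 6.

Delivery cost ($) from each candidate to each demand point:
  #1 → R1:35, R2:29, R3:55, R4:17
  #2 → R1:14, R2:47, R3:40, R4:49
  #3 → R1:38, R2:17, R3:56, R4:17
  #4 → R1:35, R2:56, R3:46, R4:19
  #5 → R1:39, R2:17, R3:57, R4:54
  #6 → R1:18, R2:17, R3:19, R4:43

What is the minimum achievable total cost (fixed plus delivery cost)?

82

Open {#1, #6}: assign each demand point to its cheapest open site.
  R1→#6 18, R2→#6 17, R3→#6 19, R4→#1 17
  delivery cost 71, fixed 11 → total 82.
Compare {#3, #6}: delivery cost 71 + fixed 14 = 85.
Compare {#1, #2, #6}: delivery cost 67 + fixed 18 = 85.
Compare {#4, #6}: delivery cost 73 + fixed 13 = 86.
All other subsets cost ≥ 85. Minimum total cost: 82.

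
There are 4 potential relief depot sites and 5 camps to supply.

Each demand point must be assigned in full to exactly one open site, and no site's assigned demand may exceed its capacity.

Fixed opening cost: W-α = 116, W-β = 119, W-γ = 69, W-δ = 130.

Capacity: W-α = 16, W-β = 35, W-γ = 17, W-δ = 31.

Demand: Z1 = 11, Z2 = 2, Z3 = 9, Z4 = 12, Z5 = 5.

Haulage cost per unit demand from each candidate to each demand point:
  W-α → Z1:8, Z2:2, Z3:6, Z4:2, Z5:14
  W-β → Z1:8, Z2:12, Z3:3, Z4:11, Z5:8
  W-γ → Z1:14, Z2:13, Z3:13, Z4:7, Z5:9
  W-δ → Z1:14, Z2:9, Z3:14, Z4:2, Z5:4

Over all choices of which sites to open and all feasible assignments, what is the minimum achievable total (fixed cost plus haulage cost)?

Open {W-α, W-β}; cheapest assignment that respects the capacities:
  W-α (cap 16, load 14): Z2, Z4 — cost 2×2 + 12×2 = 28
  W-β (cap 35, load 25): Z1, Z3, Z5 — cost 11×8 + 9×3 + 5×8 = 155
  Shipping 183, fixed 235 → total 418.
  Any other capacity-feasible assignment to {W-α, W-β} ships for at least 183.
Compare {W-β, W-δ}: its best feasible assignment gives total 426.
Compare {W-β, W-γ}: its best feasible assignment gives total 451.
Every other set of open sites that can feasibly serve all demand totals ≥ 426 even under its best assignment. Minimum: 418.

418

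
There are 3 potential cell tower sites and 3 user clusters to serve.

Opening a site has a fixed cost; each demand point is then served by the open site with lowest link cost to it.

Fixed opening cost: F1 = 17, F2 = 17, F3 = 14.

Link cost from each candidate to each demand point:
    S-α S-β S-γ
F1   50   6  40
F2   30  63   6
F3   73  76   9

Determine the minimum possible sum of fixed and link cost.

76

Open {F1, F2}: assign each demand point to its cheapest open site.
  S-α→F2 30, S-β→F1 6, S-γ→F2 6
  link cost 42, fixed 34 → total 76.
Compare {F1, F2, F3}: link cost 42 + fixed 48 = 90.
Compare {F1, F3}: link cost 65 + fixed 31 = 96.
Compare {F1}: link cost 96 + fixed 17 = 113.
All other subsets cost ≥ 90. Minimum total cost: 76.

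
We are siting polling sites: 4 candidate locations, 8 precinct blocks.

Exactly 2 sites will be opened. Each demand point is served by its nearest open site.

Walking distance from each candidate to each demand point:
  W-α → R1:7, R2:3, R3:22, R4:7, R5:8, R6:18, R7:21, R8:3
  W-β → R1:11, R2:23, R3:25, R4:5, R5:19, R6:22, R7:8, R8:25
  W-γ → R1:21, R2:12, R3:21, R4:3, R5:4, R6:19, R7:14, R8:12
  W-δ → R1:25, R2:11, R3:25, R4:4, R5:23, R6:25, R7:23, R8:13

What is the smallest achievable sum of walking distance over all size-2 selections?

Open {W-α, W-γ}.
  R1→W-α 7, R2→W-α 3, R3→W-γ 21, R4→W-γ 3, R5→W-γ 4, R6→W-α 18, R7→W-γ 14, R8→W-α 3  ⇒ total 73.
Compare {W-α, W-β}: total 74.
Compare {W-α, W-δ}: total 86.
No size-2 selection does better; minimum is 73.

73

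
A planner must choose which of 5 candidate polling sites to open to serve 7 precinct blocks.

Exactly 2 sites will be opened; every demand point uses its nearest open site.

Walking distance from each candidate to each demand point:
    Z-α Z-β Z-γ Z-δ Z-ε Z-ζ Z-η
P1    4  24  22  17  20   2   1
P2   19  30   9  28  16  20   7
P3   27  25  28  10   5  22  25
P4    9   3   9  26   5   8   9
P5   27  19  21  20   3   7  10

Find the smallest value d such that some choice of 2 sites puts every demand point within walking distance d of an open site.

10

Open {P3, P4}.
  Farthest demand point is Z-δ at walking distance 10 (to P3); all others are ≤ 10.
With {P1, P4} the worst case is 17.
With {P2, P5} the worst case is 20.
No size-2 selection achieves below 10.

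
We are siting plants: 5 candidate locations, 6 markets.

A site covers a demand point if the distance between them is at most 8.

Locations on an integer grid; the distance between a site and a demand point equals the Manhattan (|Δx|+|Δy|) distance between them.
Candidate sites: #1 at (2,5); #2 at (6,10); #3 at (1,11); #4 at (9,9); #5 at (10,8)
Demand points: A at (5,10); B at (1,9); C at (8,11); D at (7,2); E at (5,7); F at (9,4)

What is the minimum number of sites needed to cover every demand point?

2

Coverage sets (demand points within 8 of each site):
  #1: {A, B, D, E, F}
  #2: {A, B, C, E}
  #3: {A, B, C, E}
  #4: {A, B, C, E, F}
  #5: {A, C, E, F}
No single site covers all 6 demand points.
But {#1, #2} covers everything, so the minimum is 2.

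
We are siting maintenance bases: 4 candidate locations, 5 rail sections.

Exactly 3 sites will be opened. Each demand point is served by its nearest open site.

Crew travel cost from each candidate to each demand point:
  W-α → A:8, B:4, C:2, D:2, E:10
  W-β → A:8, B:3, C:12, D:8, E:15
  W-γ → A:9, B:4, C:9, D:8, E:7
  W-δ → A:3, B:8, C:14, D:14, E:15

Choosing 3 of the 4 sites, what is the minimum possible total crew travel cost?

18

Open {W-α, W-γ, W-δ}.
  A→W-δ 3, B→W-α 4, C→W-α 2, D→W-α 2, E→W-γ 7  ⇒ total 18.
Compare {W-α, W-β, W-δ}: total 20.
Compare {W-α, W-β, W-γ}: total 22.
No size-3 selection does better; minimum is 18.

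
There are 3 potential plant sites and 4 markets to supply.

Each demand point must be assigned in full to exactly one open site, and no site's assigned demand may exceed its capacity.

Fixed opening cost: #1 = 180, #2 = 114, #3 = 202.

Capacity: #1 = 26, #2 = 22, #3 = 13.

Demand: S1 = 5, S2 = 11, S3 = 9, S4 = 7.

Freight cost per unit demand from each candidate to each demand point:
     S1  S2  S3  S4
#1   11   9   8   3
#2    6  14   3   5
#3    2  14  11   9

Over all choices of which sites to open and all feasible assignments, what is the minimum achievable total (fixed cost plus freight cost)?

Open {#1, #2}; cheapest assignment that respects the capacities:
  #1 (cap 26, load 18): S2, S4 — cost 11×9 + 7×3 = 120
  #2 (cap 22, load 14): S1, S3 — cost 5×6 + 9×3 = 57
  Shipping 177, fixed 294 → total 471.
  Any other capacity-feasible assignment to {#1, #2} ships for at least 177.
Compare {#2, #3}: its best feasible assignment gives total 562.
Compare {#1, #3}: its best feasible assignment gives total 626.
Every other set of open sites that can feasibly serve all demand totals ≥ 562 even under its best assignment. Minimum: 471.

471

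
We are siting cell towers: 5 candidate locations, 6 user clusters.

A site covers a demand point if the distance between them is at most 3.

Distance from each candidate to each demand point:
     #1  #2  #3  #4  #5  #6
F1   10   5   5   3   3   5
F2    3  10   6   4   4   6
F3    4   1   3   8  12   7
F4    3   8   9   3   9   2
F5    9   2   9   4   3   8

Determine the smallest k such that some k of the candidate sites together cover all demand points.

Coverage sets (demand points within 3 of each site):
  F1: {#4, #5}
  F2: {#1}
  F3: {#2, #3}
  F4: {#1, #4, #6}
  F5: {#2, #5}
No 2 sites suffice: every size-2 union leaves at least one demand point uncovered.
But {F1, F3, F4} covers everything, so the minimum is 3.

3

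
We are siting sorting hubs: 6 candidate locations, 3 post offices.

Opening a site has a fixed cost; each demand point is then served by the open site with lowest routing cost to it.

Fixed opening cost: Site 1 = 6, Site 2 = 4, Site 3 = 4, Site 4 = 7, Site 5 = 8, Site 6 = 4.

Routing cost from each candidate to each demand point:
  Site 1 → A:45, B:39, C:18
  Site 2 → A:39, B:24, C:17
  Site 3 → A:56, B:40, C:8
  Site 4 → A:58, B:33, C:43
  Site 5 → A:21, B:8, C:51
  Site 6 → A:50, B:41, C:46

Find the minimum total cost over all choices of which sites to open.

49

Open {Site 3, Site 5}: assign each demand point to its cheapest open site.
  A→Site 5 21, B→Site 5 8, C→Site 3 8
  routing cost 37, fixed 12 → total 49.
Compare {Site 2, Site 3, Site 5}: routing cost 37 + fixed 16 = 53.
Compare {Site 3, Site 5, Site 6}: routing cost 37 + fixed 16 = 53.
Compare {Site 1, Site 3, Site 5}: routing cost 37 + fixed 18 = 55.
All other subsets cost ≥ 53. Minimum total cost: 49.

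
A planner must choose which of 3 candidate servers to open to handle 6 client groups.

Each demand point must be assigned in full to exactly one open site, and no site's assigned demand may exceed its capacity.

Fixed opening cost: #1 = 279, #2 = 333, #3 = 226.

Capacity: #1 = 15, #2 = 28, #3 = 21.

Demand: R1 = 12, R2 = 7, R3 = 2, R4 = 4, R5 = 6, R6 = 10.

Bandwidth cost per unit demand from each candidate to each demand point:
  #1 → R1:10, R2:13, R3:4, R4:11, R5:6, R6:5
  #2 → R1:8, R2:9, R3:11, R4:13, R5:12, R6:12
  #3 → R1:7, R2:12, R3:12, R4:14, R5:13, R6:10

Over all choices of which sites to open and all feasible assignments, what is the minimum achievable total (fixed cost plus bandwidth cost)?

Open {#1, #2}; cheapest assignment that respects the capacities:
  #1 (cap 15, load 14): R4, R6 — cost 4×11 + 10×5 = 94
  #2 (cap 28, load 27): R1, R2, R3, R5 — cost 12×8 + 7×9 + 2×11 + 6×12 = 253
  Shipping 347, fixed 612 → total 959.
  Any other capacity-feasible assignment to {#1, #2} ships for at least 347.
Compare {#2, #3}: its best feasible assignment gives total 968.
Compare {#1, #2, #3}: its best feasible assignment gives total 1167.
Every other set of open sites that can feasibly serve all demand totals ≥ 968 even under its best assignment. Minimum: 959.

959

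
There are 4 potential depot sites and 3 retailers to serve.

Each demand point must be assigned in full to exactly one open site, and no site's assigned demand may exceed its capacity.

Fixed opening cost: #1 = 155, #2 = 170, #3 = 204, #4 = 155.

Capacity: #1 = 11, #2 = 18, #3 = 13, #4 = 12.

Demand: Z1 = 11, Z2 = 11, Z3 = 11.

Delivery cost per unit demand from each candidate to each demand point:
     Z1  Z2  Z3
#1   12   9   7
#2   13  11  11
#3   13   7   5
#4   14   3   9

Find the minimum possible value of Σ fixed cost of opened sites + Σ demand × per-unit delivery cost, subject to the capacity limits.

Open {#1, #2, #4}; cheapest assignment that respects the capacities:
  #1 (cap 11, load 11): Z3 — cost 11×7 = 77
  #2 (cap 18, load 11): Z1 — cost 11×13 = 143
  #4 (cap 12, load 11): Z2 — cost 11×3 = 33
  Shipping 253, fixed 480 → total 733.
  Any other capacity-feasible assignment to {#1, #2, #4} ships for at least 253.
Compare {#1, #3, #4}: its best feasible assignment gives total 734.
Compare {#2, #3, #4}: its best feasible assignment gives total 760.
Every other set of open sites that can feasibly serve all demand totals ≥ 734 even under its best assignment. Minimum: 733.

733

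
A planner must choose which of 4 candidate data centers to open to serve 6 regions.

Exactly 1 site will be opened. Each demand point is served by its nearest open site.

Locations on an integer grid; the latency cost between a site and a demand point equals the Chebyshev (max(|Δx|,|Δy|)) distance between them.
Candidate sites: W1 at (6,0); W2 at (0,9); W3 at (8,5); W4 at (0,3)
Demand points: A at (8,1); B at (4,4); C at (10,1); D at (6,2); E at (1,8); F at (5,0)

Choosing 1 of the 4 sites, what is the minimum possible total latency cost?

Open {W1}.
  A→W1 2, B→W1 4, C→W1 4, D→W1 2, E→W1 8, F→W1 1  ⇒ total 21.
Compare {W3}: total 27.
Compare {W4}: total 38.
No size-1 selection does better; minimum is 21.

21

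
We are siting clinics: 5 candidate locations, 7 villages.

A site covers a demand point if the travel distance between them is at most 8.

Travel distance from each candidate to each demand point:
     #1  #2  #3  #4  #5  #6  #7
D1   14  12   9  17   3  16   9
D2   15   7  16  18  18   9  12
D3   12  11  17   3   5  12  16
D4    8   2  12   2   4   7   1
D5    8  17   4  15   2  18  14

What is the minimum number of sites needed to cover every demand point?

Coverage sets (demand points within 8 of each site):
  D1: {#5}
  D2: {#2}
  D3: {#4, #5}
  D4: {#1, #2, #4, #5, #6, #7}
  D5: {#1, #3, #5}
No single site covers all 7 demand points.
But {D4, D5} covers everything, so the minimum is 2.

2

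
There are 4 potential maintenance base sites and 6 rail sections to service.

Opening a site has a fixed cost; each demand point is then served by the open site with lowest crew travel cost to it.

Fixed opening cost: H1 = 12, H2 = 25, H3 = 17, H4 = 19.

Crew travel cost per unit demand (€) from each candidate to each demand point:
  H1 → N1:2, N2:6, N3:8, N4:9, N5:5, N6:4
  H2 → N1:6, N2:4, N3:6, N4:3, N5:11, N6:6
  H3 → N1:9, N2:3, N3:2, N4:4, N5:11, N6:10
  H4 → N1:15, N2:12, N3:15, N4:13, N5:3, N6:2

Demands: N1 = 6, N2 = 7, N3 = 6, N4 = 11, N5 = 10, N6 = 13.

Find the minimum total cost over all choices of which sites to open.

193

Open {H1, H3, H4}: assign each demand point to its cheapest open site.
  N1→H1 6×2=12, N2→H3 7×3=21, N3→H3 6×2=12, N4→H3 11×4=44, N5→H4 10×3=30, N6→H4 13×2=26
  crew travel cost 145, fixed 48 → total 193.
Compare {H1, H2, H3, H4}: crew travel cost 134 + fixed 73 = 207.
Compare {H2, H3, H4}: crew travel cost 158 + fixed 61 = 219.
Compare {H1, H3}: crew travel cost 191 + fixed 29 = 220.
All other subsets cost ≥ 207. Minimum total cost: 193.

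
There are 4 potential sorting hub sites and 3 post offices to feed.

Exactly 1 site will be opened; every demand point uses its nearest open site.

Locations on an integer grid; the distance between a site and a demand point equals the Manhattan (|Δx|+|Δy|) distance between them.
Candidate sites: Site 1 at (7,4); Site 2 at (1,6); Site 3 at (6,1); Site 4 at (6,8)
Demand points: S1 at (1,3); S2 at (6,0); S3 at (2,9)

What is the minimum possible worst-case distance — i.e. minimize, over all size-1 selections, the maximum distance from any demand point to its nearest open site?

10

Open {Site 1}.
  Farthest demand point is S3 at distance 10 (to Site 1); all others are ≤ 10.
With {Site 4} the worst case is 10.
With {Site 2} the worst case is 11.
No size-1 selection achieves below 10.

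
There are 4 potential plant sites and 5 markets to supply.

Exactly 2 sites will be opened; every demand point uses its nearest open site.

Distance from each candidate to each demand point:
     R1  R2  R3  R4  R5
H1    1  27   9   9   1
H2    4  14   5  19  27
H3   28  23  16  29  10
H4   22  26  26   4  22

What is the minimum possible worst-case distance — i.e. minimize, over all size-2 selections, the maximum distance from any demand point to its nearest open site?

Open {H1, H2}.
  Farthest demand point is R2 at distance 14 (to H2); all others are ≤ 14.
With {H2, H3} the worst case is 19.
With {H2, H4} the worst case is 22.
No size-2 selection achieves below 14.

14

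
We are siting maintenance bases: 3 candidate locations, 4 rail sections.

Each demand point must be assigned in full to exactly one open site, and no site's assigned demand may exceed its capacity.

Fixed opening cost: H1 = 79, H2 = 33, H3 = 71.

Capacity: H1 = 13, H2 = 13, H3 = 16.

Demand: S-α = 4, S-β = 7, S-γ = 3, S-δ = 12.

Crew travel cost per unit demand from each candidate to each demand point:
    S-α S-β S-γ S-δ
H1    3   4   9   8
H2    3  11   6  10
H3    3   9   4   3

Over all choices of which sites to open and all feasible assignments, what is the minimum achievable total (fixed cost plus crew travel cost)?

238

Open {H1, H3}; cheapest assignment that respects the capacities:
  H1 (cap 13, load 11): S-α, S-β — cost 4×3 + 7×4 = 40
  H3 (cap 16, load 15): S-γ, S-δ — cost 3×4 + 12×3 = 48
  Shipping 88, fixed 150 → total 238.
  Any other capacity-feasible assignment to {H1, H3} ships for at least 88.
Compare {H2, H3}: its best feasible assignment gives total 241.
Compare {H1, H2, H3}: its best feasible assignment gives total 271.
Every other set of open sites that can feasibly serve all demand totals ≥ 241 even under its best assignment. Minimum: 238.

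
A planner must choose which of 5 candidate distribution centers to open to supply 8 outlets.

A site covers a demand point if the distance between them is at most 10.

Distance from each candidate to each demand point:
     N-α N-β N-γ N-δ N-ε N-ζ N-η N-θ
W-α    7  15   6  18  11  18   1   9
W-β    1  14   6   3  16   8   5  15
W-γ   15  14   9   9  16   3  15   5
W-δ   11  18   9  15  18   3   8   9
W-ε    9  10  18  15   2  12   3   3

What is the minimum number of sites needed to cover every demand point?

2

Coverage sets (demand points within 10 of each site):
  W-α: {N-α, N-γ, N-η, N-θ}
  W-β: {N-α, N-γ, N-δ, N-ζ, N-η}
  W-γ: {N-γ, N-δ, N-ζ, N-θ}
  W-δ: {N-γ, N-ζ, N-η, N-θ}
  W-ε: {N-α, N-β, N-ε, N-η, N-θ}
No single site covers all 8 demand points.
But {W-β, W-ε} covers everything, so the minimum is 2.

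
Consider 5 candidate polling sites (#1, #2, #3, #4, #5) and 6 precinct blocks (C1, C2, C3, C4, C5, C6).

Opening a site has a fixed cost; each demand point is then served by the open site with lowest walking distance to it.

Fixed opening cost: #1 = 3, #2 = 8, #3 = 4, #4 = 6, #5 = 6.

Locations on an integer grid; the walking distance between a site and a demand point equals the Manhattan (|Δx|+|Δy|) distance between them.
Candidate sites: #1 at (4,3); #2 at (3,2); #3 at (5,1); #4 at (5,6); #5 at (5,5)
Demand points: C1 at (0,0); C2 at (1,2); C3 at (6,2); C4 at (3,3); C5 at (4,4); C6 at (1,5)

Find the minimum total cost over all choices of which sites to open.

Open {#1}: assign each demand point to its cheapest open site.
  C1→#1 7, C2→#1 4, C3→#1 3, C4→#1 1, C5→#1 1, C6→#1 5
  walking distance 21, fixed 3 → total 24.
Compare {#1, #3}: walking distance 19 + fixed 7 = 26.
Compare {#2}: walking distance 19 + fixed 8 = 27.
Compare {#1, #2}: walking distance 17 + fixed 11 = 28.
All other subsets cost ≥ 26. Minimum total cost: 24.

24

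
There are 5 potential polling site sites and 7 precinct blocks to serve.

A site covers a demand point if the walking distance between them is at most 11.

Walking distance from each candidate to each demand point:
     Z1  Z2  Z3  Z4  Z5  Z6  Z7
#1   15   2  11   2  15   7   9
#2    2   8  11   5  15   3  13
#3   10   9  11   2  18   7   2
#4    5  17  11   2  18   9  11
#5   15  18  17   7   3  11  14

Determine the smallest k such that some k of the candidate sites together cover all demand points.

Coverage sets (demand points within 11 of each site):
  #1: {Z2, Z3, Z4, Z6, Z7}
  #2: {Z1, Z2, Z3, Z4, Z6}
  #3: {Z1, Z2, Z3, Z4, Z6, Z7}
  #4: {Z1, Z3, Z4, Z6, Z7}
  #5: {Z4, Z5, Z6}
No single site covers all 7 demand points.
But {#3, #5} covers everything, so the minimum is 2.

2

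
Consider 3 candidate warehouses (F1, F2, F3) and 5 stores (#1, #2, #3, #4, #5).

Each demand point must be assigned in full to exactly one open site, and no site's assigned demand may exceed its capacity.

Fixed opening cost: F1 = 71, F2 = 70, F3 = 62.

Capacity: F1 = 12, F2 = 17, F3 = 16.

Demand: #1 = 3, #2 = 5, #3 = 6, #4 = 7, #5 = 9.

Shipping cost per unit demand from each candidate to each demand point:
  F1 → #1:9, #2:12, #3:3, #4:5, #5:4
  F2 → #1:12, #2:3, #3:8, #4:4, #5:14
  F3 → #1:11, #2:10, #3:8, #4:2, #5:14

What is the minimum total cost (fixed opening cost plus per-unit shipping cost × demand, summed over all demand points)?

Open {F1, F2, F3}; cheapest assignment that respects the capacities:
  F1 (cap 12, load 12): #1, #5 — cost 3×9 + 9×4 = 63
  F2 (cap 17, load 11): #2, #3 — cost 5×3 + 6×8 = 63
  F3 (cap 16, load 7): #4 — cost 7×2 = 14
  Shipping 140, fixed 203 → total 343.
  Any other capacity-feasible assignment to {F1, F2, F3} ships for at least 140.
Compare {F2, F3}: its best feasible assignment gives total 368.
Every other set of open sites that can feasibly serve all demand totals ≥ 368 even under its best assignment. Minimum: 343.

343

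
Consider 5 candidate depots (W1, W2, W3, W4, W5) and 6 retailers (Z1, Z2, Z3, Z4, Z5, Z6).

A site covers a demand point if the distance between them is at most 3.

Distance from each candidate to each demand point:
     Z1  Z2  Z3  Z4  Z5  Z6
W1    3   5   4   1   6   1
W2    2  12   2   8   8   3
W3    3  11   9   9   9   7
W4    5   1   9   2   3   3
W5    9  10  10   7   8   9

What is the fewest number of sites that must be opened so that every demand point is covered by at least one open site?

Coverage sets (demand points within 3 of each site):
  W1: {Z1, Z4, Z6}
  W2: {Z1, Z3, Z6}
  W3: {Z1}
  W4: {Z2, Z4, Z5, Z6}
  W5: {}
No single site covers all 6 demand points.
But {W2, W4} covers everything, so the minimum is 2.

2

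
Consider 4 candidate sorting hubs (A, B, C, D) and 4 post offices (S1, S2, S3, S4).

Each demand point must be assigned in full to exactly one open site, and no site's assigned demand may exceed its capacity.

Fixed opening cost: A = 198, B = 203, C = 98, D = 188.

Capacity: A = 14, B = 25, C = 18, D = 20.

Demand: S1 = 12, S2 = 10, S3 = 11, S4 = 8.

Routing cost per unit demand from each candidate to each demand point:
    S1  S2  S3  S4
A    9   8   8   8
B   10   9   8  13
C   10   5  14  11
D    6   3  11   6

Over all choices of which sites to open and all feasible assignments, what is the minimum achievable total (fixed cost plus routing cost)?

Open {B, C}; cheapest assignment that respects the capacities:
  B (cap 25, load 23): S1, S3 — cost 12×10 + 11×8 = 208
  C (cap 18, load 18): S2, S4 — cost 10×5 + 8×11 = 138
  Shipping 346, fixed 301 → total 647.
  Any other capacity-feasible assignment to {B, C} ships for at least 346.
Compare {B, D}: its best feasible assignment gives total 677.
Compare {A, C, D}: its best feasible assignment gives total 742.
Every other set of open sites that can feasibly serve all demand totals ≥ 677 even under its best assignment. Minimum: 647.

647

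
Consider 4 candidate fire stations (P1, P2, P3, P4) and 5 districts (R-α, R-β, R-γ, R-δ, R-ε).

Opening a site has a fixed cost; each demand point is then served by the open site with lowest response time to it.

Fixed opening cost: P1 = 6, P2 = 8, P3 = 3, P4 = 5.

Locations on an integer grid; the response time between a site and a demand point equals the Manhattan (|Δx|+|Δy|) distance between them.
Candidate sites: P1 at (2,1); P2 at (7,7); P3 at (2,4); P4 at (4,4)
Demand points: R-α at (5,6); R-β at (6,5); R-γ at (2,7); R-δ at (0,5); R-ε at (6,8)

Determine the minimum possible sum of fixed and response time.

25

Open {P2, P3}: assign each demand point to its cheapest open site.
  R-α→P2 3, R-β→P2 3, R-γ→P3 3, R-δ→P3 3, R-ε→P2 2
  response time 14, fixed 11 → total 25.
Compare {P3, P4}: response time 18 + fixed 8 = 26.
Compare {P3}: response time 24 + fixed 3 = 27.
Compare {P4}: response time 22 + fixed 5 = 27.
All other subsets cost ≥ 26. Minimum total cost: 25.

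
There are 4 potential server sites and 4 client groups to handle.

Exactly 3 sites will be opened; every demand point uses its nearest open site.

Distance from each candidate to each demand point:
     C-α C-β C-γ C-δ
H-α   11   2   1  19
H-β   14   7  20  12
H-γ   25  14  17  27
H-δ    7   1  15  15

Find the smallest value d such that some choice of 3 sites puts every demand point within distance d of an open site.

12

Open {H-α, H-β, H-γ}.
  Farthest demand point is C-δ at distance 12 (to H-β); all others are ≤ 12.
With {H-α, H-β, H-δ} the worst case is 12.
With {H-α, H-γ, H-δ} the worst case is 15.
No size-3 selection achieves below 12.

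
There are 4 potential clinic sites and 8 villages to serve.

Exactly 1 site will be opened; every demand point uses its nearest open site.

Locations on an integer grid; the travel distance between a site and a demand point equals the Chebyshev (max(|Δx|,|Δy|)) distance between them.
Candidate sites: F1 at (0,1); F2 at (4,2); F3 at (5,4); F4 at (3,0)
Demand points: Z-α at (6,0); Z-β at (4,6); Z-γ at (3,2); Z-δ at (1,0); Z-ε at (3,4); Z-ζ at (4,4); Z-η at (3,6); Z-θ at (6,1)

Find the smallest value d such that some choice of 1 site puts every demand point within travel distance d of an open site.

4

Open {F2}.
  Farthest demand point is Z-β at travel distance 4 (to F2); all others are ≤ 4.
With {F3} the worst case is 4.
With {F1} the worst case is 6.
No size-1 selection achieves below 4.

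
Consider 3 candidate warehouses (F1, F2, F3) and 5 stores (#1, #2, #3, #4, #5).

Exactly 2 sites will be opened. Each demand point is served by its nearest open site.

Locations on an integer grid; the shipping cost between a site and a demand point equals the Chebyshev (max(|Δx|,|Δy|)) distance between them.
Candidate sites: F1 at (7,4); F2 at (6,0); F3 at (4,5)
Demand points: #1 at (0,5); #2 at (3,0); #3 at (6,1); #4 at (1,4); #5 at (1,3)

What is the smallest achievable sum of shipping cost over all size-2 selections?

Open {F2, F3}.
  #1→F3 4, #2→F2 3, #3→F2 1, #4→F3 3, #5→F3 3  ⇒ total 14.
Compare {F1, F3}: total 17.
Compare {F1, F2}: total 20.

14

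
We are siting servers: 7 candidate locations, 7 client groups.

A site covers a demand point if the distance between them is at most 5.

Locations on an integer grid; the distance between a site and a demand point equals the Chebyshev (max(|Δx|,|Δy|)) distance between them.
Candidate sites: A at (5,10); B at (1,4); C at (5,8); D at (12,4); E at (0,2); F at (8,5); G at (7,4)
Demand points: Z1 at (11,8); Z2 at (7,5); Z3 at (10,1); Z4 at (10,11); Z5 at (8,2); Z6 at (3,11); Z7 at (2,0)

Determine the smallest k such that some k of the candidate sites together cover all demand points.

2

Coverage sets (demand points within 5 of each site):
  A: {Z2, Z4, Z6}
  B: {Z7}
  C: {Z2, Z4, Z6}
  D: {Z1, Z2, Z3, Z5}
  E: {Z7}
  F: {Z1, Z2, Z3, Z5}
  G: {Z1, Z2, Z3, Z5, Z7}
No single site covers all 7 demand points.
But {A, G} covers everything, so the minimum is 2.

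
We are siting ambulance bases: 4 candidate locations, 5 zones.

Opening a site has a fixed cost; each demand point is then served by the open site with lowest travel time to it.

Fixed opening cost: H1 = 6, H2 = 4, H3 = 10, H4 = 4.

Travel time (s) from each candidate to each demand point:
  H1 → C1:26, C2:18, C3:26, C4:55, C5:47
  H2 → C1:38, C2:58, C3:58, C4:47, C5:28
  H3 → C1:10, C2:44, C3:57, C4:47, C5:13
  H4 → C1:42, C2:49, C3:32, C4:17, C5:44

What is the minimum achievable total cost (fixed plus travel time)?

Open {H1, H3, H4}: assign each demand point to its cheapest open site.
  C1→H3 10, C2→H1 18, C3→H1 26, C4→H4 17, C5→H3 13
  travel time 84, fixed 20 → total 104.
Compare {H1, H2, H3, H4}: travel time 84 + fixed 24 = 108.
Compare {H1, H2, H4}: travel time 115 + fixed 14 = 129.
Compare {H1, H3}: travel time 114 + fixed 16 = 130.
All other subsets cost ≥ 108. Minimum total cost: 104.

104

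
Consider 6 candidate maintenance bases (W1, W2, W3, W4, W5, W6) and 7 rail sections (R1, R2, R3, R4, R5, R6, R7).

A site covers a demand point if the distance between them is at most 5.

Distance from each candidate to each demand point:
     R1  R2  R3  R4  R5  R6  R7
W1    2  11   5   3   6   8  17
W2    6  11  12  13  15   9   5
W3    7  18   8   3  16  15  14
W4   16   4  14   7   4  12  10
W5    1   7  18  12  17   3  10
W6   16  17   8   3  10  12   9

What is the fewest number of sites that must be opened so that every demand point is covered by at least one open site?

Coverage sets (demand points within 5 of each site):
  W1: {R1, R3, R4}
  W2: {R7}
  W3: {R4}
  W4: {R2, R5}
  W5: {R1, R6}
  W6: {R4}
No 3 sites suffice: every size-3 union leaves at least one demand point uncovered.
But {W1, W2, W4, W5} covers everything, so the minimum is 4.

4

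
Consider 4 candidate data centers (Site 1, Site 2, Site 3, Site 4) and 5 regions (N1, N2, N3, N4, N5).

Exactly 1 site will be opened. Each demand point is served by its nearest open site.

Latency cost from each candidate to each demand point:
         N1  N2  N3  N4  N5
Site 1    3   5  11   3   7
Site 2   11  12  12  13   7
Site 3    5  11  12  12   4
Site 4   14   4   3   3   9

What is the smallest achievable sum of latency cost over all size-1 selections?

Open {Site 1}.
  N1→Site 1 3, N2→Site 1 5, N3→Site 1 11, N4→Site 1 3, N5→Site 1 7  ⇒ total 29.
Compare {Site 4}: total 33.
Compare {Site 3}: total 44.
No size-1 selection does better; minimum is 29.

29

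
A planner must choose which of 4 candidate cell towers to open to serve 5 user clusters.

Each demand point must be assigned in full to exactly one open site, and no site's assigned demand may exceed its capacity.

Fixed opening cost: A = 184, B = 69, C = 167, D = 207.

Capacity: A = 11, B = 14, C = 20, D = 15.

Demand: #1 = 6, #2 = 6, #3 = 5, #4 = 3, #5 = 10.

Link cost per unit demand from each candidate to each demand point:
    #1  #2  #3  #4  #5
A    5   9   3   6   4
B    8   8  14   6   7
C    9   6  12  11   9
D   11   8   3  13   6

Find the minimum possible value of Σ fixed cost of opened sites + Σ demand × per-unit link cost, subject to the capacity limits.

474

Open {B, C}; cheapest assignment that respects the capacities:
  B (cap 14, load 13): #4, #5 — cost 3×6 + 10×7 = 88
  C (cap 20, load 17): #1, #2, #3 — cost 6×9 + 6×6 + 5×12 = 150
  Shipping 238, fixed 236 → total 474.
  Any other capacity-feasible assignment to {B, C} ships for at least 238.
Compare {A, C}: its best feasible assignment gives total 555.
Compare {C, D}: its best feasible assignment gives total 572.
Every other set of open sites that can feasibly serve all demand totals ≥ 555 even under its best assignment. Minimum: 474.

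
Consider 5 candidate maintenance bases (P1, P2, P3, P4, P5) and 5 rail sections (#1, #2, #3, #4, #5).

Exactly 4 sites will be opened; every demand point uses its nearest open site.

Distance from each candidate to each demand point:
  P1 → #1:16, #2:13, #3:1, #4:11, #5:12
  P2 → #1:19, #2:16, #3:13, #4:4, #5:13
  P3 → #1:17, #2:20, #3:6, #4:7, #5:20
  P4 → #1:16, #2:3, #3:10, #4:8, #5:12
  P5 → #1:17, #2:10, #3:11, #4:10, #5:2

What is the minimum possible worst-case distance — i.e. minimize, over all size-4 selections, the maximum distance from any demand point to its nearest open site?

16

Open {P1, P2, P3, P4}.
  Farthest demand point is #1 at distance 16 (to P1); all others are ≤ 16.
With {P1, P2, P3, P5} the worst case is 16.
With {P1, P2, P4, P5} the worst case is 16.
No size-4 selection achieves below 16.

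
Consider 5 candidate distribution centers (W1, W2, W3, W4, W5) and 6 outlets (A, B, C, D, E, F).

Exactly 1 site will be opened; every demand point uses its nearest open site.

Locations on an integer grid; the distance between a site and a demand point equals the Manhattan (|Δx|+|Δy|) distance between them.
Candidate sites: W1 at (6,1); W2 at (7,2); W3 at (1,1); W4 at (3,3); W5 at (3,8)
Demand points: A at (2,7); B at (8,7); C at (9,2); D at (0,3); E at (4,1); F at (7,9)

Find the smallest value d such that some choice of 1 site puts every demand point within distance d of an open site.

Open {W1}.
  Farthest demand point is A at distance 10 (to W1); all others are ≤ 10.
With {W2} the worst case is 10.
With {W4} the worst case is 10.
No size-1 selection achieves below 10.

10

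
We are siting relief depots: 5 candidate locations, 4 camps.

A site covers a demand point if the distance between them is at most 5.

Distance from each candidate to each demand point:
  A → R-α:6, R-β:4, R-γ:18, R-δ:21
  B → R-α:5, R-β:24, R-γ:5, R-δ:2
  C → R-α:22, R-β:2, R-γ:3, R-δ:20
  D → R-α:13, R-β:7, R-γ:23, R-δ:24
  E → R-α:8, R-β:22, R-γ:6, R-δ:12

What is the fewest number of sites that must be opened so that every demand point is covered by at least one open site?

Coverage sets (demand points within 5 of each site):
  A: {R-β}
  B: {R-α, R-γ, R-δ}
  C: {R-β, R-γ}
  D: {}
  E: {}
No single site covers all 4 demand points.
But {A, B} covers everything, so the minimum is 2.

2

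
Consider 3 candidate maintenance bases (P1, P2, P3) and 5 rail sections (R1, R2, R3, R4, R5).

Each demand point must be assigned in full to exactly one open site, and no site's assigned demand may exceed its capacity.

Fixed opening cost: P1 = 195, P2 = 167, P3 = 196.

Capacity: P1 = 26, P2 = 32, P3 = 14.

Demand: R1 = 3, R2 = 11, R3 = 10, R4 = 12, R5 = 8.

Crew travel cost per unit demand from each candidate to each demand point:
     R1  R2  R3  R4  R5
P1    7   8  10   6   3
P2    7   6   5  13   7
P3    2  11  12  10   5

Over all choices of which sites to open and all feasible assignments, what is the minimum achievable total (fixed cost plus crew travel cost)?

Open {P1, P2}; cheapest assignment that respects the capacities:
  P1 (cap 26, load 23): R1, R4, R5 — cost 3×7 + 12×6 + 8×3 = 117
  P2 (cap 32, load 21): R2, R3 — cost 11×6 + 10×5 = 116
  Shipping 233, fixed 362 → total 595.
  Any other capacity-feasible assignment to {P1, P2} ships for at least 233.
Compare {P2, P3}: its best feasible assignment gives total 676.
Compare {P1, P2, P3}: its best feasible assignment gives total 776.
Every other set of open sites that can feasibly serve all demand totals ≥ 676 even under its best assignment. Minimum: 595.

595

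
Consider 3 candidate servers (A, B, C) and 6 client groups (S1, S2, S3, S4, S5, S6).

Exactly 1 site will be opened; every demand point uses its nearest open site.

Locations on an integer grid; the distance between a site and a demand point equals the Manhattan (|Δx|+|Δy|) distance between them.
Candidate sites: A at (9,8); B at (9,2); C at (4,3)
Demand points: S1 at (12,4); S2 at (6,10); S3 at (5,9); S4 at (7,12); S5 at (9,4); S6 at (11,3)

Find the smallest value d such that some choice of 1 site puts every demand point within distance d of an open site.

Open {A}.
  Farthest demand point is S1 at distance 7 (to A); all others are ≤ 7.
With {B} the worst case is 12.
With {C} the worst case is 12.
No size-1 selection achieves below 7.

7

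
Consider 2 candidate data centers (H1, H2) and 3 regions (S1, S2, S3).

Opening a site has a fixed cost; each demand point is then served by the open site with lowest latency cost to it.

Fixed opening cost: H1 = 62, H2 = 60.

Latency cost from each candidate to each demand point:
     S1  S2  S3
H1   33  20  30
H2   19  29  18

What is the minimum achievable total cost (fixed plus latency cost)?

Open {H2}: assign each demand point to its cheapest open site.
  S1→H2 19, S2→H2 29, S3→H2 18
  latency cost 66, fixed 60 → total 126.
Compare {H1}: latency cost 83 + fixed 62 = 145.
Compare {H1, H2}: latency cost 57 + fixed 122 = 179.

126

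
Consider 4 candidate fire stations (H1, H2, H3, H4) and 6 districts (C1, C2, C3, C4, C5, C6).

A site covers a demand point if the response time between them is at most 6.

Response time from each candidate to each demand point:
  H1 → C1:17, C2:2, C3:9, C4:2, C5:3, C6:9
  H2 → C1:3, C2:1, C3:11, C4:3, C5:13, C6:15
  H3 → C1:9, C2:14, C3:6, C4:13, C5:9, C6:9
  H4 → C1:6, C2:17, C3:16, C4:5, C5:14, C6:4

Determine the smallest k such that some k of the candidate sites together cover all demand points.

Coverage sets (demand points within 6 of each site):
  H1: {C2, C4, C5}
  H2: {C1, C2, C4}
  H3: {C3}
  H4: {C1, C4, C6}
No 2 sites suffice: every size-2 union leaves at least one demand point uncovered.
But {H1, H3, H4} covers everything, so the minimum is 3.

3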